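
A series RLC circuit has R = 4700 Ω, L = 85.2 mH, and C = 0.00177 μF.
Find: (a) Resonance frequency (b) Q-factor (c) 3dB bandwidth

Step 1 — Resonance: ω₀ = 1/√(LC) = 1/√(0.0852·1.77e-09) = 8.143e+04 rad/s.
Step 2 — f₀ = ω₀/(2π) = 1.296e+04 Hz.
Step 3 — Series Q: Q = ω₀L/R = 8.143e+04·0.0852/4700 = 1.476.
Step 4 — Bandwidth: Δω = ω₀/Q = 5.516e+04 rad/s; BW = Δω/(2π) = 8780 Hz.

(a) f₀ = 1.296e+04 Hz  (b) Q = 1.476  (c) BW = 8780 Hz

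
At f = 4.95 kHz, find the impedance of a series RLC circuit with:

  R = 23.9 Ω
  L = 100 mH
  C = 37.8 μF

Step 1 — Angular frequency: ω = 2π·f = 2π·4950 = 3.11e+04 rad/s.
Step 2 — Component impedances:
  R: Z = R = 23.9 Ω
  L: Z = jωL = j·3.11e+04·0.1 = 0 + j3110 Ω
  C: Z = 1/(jωC) = -j/(ω·C) = 0 - j0.8506 Ω
Step 3 — Series combination: Z_total = R + L + C = 23.9 + j3109 Ω = 3109∠89.6° Ω.

Z = 23.9 + j3109 Ω = 3109∠89.6° Ω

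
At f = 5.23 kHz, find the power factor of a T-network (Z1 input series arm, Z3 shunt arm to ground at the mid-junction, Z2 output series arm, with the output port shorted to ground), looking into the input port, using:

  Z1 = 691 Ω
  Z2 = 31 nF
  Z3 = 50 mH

Step 1 — Angular frequency: ω = 2π·f = 2π·5230 = 3.286e+04 rad/s.
Step 2 — Component impedances:
  Z1: Z = R = 691 Ω
  Z2: Z = 1/(jωC) = -j/(ω·C) = 0 - j981.7 Ω
  Z3: Z = jωL = j·3.286e+04·0.05 = 0 + j1643 Ω
Step 3 — With the output port shorted to ground, the output series arm Z2 runs from the junction to ground; the shunt arm Z3 also runs from the junction to ground. They appear in parallel: Z3 || Z2 = 0 - j2439 Ω.
Step 4 — Series with input arm Z1: Z_in = Z1 + (Z3 || Z2) = 691 - j2439 Ω = 2535∠-74.2° Ω.
Step 5 — Power factor: PF = cos(φ) = Re(Z)/|Z| = 691/2535 = 0.2726.
Step 6 — Type: Im(Z) = -2439 ⇒ leading (phase φ = -74.2°).

PF = 0.2726 (leading, φ = -74.2°)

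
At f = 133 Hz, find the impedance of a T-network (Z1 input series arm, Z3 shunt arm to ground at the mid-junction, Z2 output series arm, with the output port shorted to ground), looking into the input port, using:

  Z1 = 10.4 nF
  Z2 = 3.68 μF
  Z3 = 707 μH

Step 1 — Angular frequency: ω = 2π·f = 2π·133 = 835.7 rad/s.
Step 2 — Component impedances:
  Z1: Z = 1/(jωC) = -j/(ω·C) = 0 - j1.151e+05 Ω
  Z2: Z = 1/(jωC) = -j/(ω·C) = 0 - j325.2 Ω
  Z3: Z = jωL = j·835.7·0.000707 = 0 + j0.5908 Ω
Step 3 — With the output port shorted to ground, the output series arm Z2 runs from the junction to ground; the shunt arm Z3 also runs from the junction to ground. They appear in parallel: Z3 || Z2 = 0 + j0.5919 Ω.
Step 4 — Series with input arm Z1: Z_in = Z1 + (Z3 || Z2) = 0 - j1.151e+05 Ω = 1.151e+05∠-90.0° Ω.

Z = 0 - j1.151e+05 Ω = 1.151e+05∠-90.0° Ω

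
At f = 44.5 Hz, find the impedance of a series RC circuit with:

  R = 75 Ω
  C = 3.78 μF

Step 1 — Angular frequency: ω = 2π·f = 2π·44.5 = 279.6 rad/s.
Step 2 — Component impedances:
  R: Z = R = 75 Ω
  C: Z = 1/(jωC) = -j/(ω·C) = 0 - j946.2 Ω
Step 3 — Series combination: Z_total = R + C = 75 - j946.2 Ω = 949.1∠-85.5° Ω.

Z = 75 - j946.2 Ω = 949.1∠-85.5° Ω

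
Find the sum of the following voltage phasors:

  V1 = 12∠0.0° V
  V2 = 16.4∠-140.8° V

Step 1 — Convert each phasor to rectangular form:
  V1 = 12·(cos(0.0°) + j·sin(0.0°)) = 12 V
  V2 = 16.4·(cos(-140.8°) + j·sin(-140.8°)) = -12.71 - j10.37 V
Step 2 — Sum components: V_total = -0.7091 - j10.37 V.
Step 3 — Convert to polar: |V_total| = 10.39 V, ∠V_total = -93.9°.

V_total = 10.39∠-93.9° V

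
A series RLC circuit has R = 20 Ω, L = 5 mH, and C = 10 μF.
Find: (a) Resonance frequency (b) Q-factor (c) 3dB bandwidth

Step 1 — Resonance: ω₀ = 1/√(LC) = 1/√(0.005·1e-05) = 4472 rad/s.
Step 2 — f₀ = ω₀/(2π) = 711.8 Hz.
Step 3 — Series Q: Q = ω₀L/R = 4472·0.005/20 = 1.118.
Step 4 — Bandwidth: Δω = ω₀/Q = 4000 rad/s; BW = Δω/(2π) = 636.6 Hz.

(a) f₀ = 711.8 Hz  (b) Q = 1.118  (c) BW = 636.6 Hz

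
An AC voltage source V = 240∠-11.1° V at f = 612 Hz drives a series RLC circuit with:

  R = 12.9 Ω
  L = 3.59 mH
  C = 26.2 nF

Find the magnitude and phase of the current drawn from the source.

Step 1 — Angular frequency: ω = 2π·f = 2π·612 = 3845 rad/s.
Step 2 — Component impedances:
  R: Z = R = 12.9 Ω
  L: Z = jωL = j·3845·0.00359 = 0 + j13.8 Ω
  C: Z = 1/(jωC) = -j/(ω·C) = 0 - j9926 Ω
Step 3 — Series combination: Z_total = R + L + C = 12.9 - j9912 Ω = 9912∠-89.9° Ω.
Step 4 — Source phasor: V = 240∠-11.1° V = 235.5 - j46.21 V.
Step 5 — Ohm's law: I = V / Z_total = (235.5 - j46.21) / (12.9 - j9912) = 0.004692 + j0.02375 A.
Step 6 — Convert to polar: |I| = 0.02421 A, ∠I = 78.8°.

I = 0.02421∠78.8° A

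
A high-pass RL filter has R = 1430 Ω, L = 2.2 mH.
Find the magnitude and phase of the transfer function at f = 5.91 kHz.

Step 1 — Angular frequency: ω = 2π·5910 = 3.713e+04 rad/s.
Step 2 — Transfer function: H(jω) = jωL/(R + jωL).
Step 3 — Numerator jωL = j·81.69; denominator R + jωL = 1430 + j81.69.
Step 4 — H = 0.003253 + j0.05694.
Step 5 — Magnitude: |H| = 0.05704 (-24.9 dB); phase: φ = 86.7°.

|H| = 0.05704 (-24.9 dB), φ = 86.7°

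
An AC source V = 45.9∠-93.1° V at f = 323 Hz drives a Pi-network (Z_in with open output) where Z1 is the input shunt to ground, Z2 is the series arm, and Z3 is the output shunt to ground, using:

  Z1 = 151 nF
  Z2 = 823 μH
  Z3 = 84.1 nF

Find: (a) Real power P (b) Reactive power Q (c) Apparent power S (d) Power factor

Step 1 — Angular frequency: ω = 2π·f = 2π·323 = 2029 rad/s.
Step 2 — Component impedances:
  Z1: Z = 1/(jωC) = -j/(ω·C) = 0 - j3263 Ω
  Z2: Z = jωL = j·2029·0.000823 = 0 + j1.67 Ω
  Z3: Z = 1/(jωC) = -j/(ω·C) = 0 - j5859 Ω
Step 3 — With open output, the series arm Z2 and the output shunt Z3 appear in series to ground: Z2 + Z3 = 0 - j5857 Ω.
Step 4 — Parallel with input shunt Z1: Z_in = Z1 || (Z2 + Z3) = 0 - j2096 Ω = 2096∠-90.0° Ω.
Step 5 — Source phasor: V = 45.9∠-93.1° V = -2.482 - j45.83 V.
Step 6 — Current: I = V / Z = 0.02187 - j0.001184 A = 0.0219∠-3.1° A.
Step 7 — Complex power: S = V·I* = 0 - j1.005 VA.
Step 8 — Real power: P = Re(S) = 0 W.
Step 9 — Reactive power: Q = Im(S) = -1.005 VAR.
Step 10 — Apparent power: |S| = 1.005 VA.
Step 11 — Power factor: PF = P/|S| = 0 (leading).

(a) P = 0 W  (b) Q = -1.005 VAR  (c) S = 1.005 VA  (d) PF = 0 (leading)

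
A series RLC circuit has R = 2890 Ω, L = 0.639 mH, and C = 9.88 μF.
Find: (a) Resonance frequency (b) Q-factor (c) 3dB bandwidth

Step 1 — Resonance condition Im(Z)=0 gives ω₀ = 1/√(LC).
Step 2 — ω₀ = 1/√(0.000639·9.88e-06) = 1.259e+04 rad/s.
Step 3 — f₀ = ω₀/(2π) = 2003 Hz.
Step 4 — Series Q: Q = ω₀L/R = 1.259e+04·0.000639/2890 = 0.002783.
Step 5 — 3dB bandwidth: Δω = ω₀/Q = 4.523e+06 rad/s; BW = Δω/(2π) = 7.198e+05 Hz.

(a) f₀ = 2003 Hz  (b) Q = 0.002783  (c) BW = 7.198e+05 Hz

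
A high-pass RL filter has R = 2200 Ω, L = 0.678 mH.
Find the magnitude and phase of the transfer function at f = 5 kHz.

Step 1 — Angular frequency: ω = 2π·5000 = 3.142e+04 rad/s.
Step 2 — Transfer function: H(jω) = jωL/(R + jωL).
Step 3 — Numerator jωL = j·21.3; denominator R + jωL = 2200 + j21.3.
Step 4 — H = 9.373e-05 + j0.009681.
Step 5 — Magnitude: |H| = 0.009681 (-40.3 dB); phase: φ = 89.4°.

|H| = 0.009681 (-40.3 dB), φ = 89.4°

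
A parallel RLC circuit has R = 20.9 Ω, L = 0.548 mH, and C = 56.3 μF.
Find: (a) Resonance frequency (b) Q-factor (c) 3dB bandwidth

Step 1 — Resonance: ω₀ = 1/√(LC) = 1/√(0.000548·5.63e-05) = 5693 rad/s.
Step 2 — f₀ = ω₀/(2π) = 906.1 Hz.
Step 3 — Parallel Q: Q = R/(ω₀L) = 20.9/(5693·0.000548) = 6.699.
Step 4 — Bandwidth: Δω = ω₀/Q = 849.9 rad/s; BW = Δω/(2π) = 135.3 Hz.

(a) f₀ = 906.1 Hz  (b) Q = 6.699  (c) BW = 135.3 Hz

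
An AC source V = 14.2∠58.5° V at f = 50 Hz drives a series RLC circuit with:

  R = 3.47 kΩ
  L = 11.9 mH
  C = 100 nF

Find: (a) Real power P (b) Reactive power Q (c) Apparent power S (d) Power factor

Step 1 — Angular frequency: ω = 2π·f = 2π·50 = 314.2 rad/s.
Step 2 — Component impedances:
  R: Z = R = 3470 Ω
  L: Z = jωL = j·314.2·0.0119 = 0 + j3.738 Ω
  C: Z = 1/(jωC) = -j/(ω·C) = 0 - j3.183e+04 Ω
Step 3 — Series combination: Z_total = R + L + C = 3470 - j3.183e+04 Ω = 3.202e+04∠-83.8° Ω.
Step 4 — Source phasor: V = 14.2∠58.5° V = 7.419 + j12.11 V.
Step 5 — Current: I = V / Z = -0.0003508 + j0.0002714 A = 0.0004435∠142.3° A.
Step 6 — Complex power: S = V·I* = 0.0006826 - j0.006261 VA.
Step 7 — Real power: P = Re(S) = 0.0006826 W.
Step 8 — Reactive power: Q = Im(S) = -0.006261 VAR.
Step 9 — Apparent power: |S| = 0.006298 VA.
Step 10 — Power factor: PF = P/|S| = 0.1084 (leading).

(a) P = 0.0006826 W  (b) Q = -0.006261 VAR  (c) S = 0.006298 VA  (d) PF = 0.1084 (leading)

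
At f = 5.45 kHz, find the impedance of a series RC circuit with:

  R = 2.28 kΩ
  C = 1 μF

Step 1 — Angular frequency: ω = 2π·f = 2π·5450 = 3.424e+04 rad/s.
Step 2 — Component impedances:
  R: Z = R = 2280 Ω
  C: Z = 1/(jωC) = -j/(ω·C) = 0 - j29.2 Ω
Step 3 — Series combination: Z_total = R + C = 2280 - j29.2 Ω = 2280∠-0.7° Ω.

Z = 2280 - j29.2 Ω = 2280∠-0.7° Ω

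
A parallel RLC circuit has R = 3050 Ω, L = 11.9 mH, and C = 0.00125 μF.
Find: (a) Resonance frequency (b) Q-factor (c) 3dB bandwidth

Step 1 — Resonance: ω₀ = 1/√(LC) = 1/√(0.0119·1.25e-09) = 2.593e+05 rad/s.
Step 2 — f₀ = ω₀/(2π) = 4.127e+04 Hz.
Step 3 — Parallel Q: Q = R/(ω₀L) = 3050/(2.593e+05·0.0119) = 0.9885.
Step 4 — Bandwidth: Δω = ω₀/Q = 2.623e+05 rad/s; BW = Δω/(2π) = 4.175e+04 Hz.

(a) f₀ = 4.127e+04 Hz  (b) Q = 0.9885  (c) BW = 4.175e+04 Hz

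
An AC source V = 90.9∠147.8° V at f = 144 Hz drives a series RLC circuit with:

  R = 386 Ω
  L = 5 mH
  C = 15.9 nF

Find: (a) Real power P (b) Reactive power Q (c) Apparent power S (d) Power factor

Step 1 — Angular frequency: ω = 2π·f = 2π·144 = 904.8 rad/s.
Step 2 — Component impedances:
  R: Z = R = 386 Ω
  L: Z = jωL = j·904.8·0.005 = 0 + j4.524 Ω
  C: Z = 1/(jωC) = -j/(ω·C) = 0 - j6.951e+04 Ω
Step 3 — Series combination: Z_total = R + L + C = 386 - j6.951e+04 Ω = 6.951e+04∠-89.7° Ω.
Step 4 — Source phasor: V = 90.9∠147.8° V = -76.92 + j48.44 V.
Step 5 — Current: I = V / Z = -0.000703 - j0.001103 A = 0.001308∠-122.5° A.
Step 6 — Complex power: S = V·I* = 0.0006601 - j0.1189 VA.
Step 7 — Real power: P = Re(S) = 0.0006601 W.
Step 8 — Reactive power: Q = Im(S) = -0.1189 VAR.
Step 9 — Apparent power: |S| = 0.1189 VA.
Step 10 — Power factor: PF = P/|S| = 0.005553 (leading).

(a) P = 0.0006601 W  (b) Q = -0.1189 VAR  (c) S = 0.1189 VA  (d) PF = 0.005553 (leading)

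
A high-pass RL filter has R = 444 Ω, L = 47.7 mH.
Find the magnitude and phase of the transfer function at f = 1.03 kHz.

Step 1 — Angular frequency: ω = 2π·1030 = 6472 rad/s.
Step 2 — Transfer function: H(jω) = jωL/(R + jωL).
Step 3 — Numerator jωL = j·308.7; denominator R + jωL = 444 + j308.7.
Step 4 — H = 0.3259 + j0.4687.
Step 5 — Magnitude: |H| = 0.5709 (-4.9 dB); phase: φ = 55.2°.

|H| = 0.5709 (-4.9 dB), φ = 55.2°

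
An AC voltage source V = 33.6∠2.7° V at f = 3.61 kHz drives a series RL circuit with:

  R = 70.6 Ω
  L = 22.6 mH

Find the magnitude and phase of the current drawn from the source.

Step 1 — Angular frequency: ω = 2π·f = 2π·3610 = 2.268e+04 rad/s.
Step 2 — Component impedances:
  R: Z = R = 70.6 Ω
  L: Z = jωL = j·2.268e+04·0.0226 = 0 + j512.6 Ω
Step 3 — Series combination: Z_total = R + L = 70.6 + j512.6 Ω = 517.5∠82.2° Ω.
Step 4 — Source phasor: V = 33.6∠2.7° V = 33.56 + j1.583 V.
Step 5 — Ohm's law: I = V / Z_total = (33.56 + j1.583) / (70.6 + j512.6) = 0.01188 - j0.06384 A.
Step 6 — Convert to polar: |I| = 0.06493 A, ∠I = -79.5°.

I = 0.06493∠-79.5° A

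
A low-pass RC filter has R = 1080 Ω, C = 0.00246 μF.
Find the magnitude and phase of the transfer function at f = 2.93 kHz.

Step 1 — Angular frequency: ω = 2π·2930 = 1.841e+04 rad/s.
Step 2 — Transfer function: H(jω) = 1/(1 + jωRC).
Step 3 — Denominator: 1 + jωRC = 1 + j·1.841e+04·1080·2.46e-09 = 1 + j0.04891.
Step 4 — H = 0.9976 - j0.04879.
Step 5 — Magnitude: |H| = 0.9988 (-0.0 dB); phase: φ = -2.8°.

|H| = 0.9988 (-0.0 dB), φ = -2.8°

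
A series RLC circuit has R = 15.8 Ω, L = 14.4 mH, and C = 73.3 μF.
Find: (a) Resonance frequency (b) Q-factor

Step 1 — Resonance condition Im(Z)=0 gives ω₀ = 1/√(LC).
Step 2 — ω₀ = 1/√(0.0144·7.33e-05) = 973.3 rad/s.
Step 3 — f₀ = ω₀/(2π) = 154.9 Hz.
Step 4 — Series Q: Q = ω₀L/R = 973.3·0.0144/15.8 = 0.8871.

(a) f₀ = 154.9 Hz  (b) Q = 0.8871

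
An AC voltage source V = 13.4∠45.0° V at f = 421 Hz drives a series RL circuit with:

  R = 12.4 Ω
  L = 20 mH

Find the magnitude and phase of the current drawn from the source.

Step 1 — Angular frequency: ω = 2π·f = 2π·421 = 2645 rad/s.
Step 2 — Component impedances:
  R: Z = R = 12.4 Ω
  L: Z = jωL = j·2645·0.02 = 0 + j52.9 Ω
Step 3 — Series combination: Z_total = R + L = 12.4 + j52.9 Ω = 54.34∠76.8° Ω.
Step 4 — Source phasor: V = 13.4∠45.0° V = 9.475 + j9.475 V.
Step 5 — Ohm's law: I = V / Z_total = (9.475 + j9.475) / (12.4 + j52.9) = 0.2096 - j0.13 A.
Step 6 — Convert to polar: |I| = 0.2466 A, ∠I = -31.8°.

I = 0.2466∠-31.8° A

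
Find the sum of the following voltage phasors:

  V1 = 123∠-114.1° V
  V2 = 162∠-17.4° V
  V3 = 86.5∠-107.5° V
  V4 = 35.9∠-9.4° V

Step 1 — Convert each phasor to rectangular form:
  V1 = 123·(cos(-114.1°) + j·sin(-114.1°)) = -50.22 - j112.3 V
  V2 = 162·(cos(-17.4°) + j·sin(-17.4°)) = 154.6 - j48.44 V
  V3 = 86.5·(cos(-107.5°) + j·sin(-107.5°)) = -26.01 - j82.5 V
  V4 = 35.9·(cos(-9.4°) + j·sin(-9.4°)) = 35.42 - j5.863 V
Step 2 — Sum components: V_total = 113.8 - j249.1 V.
Step 3 — Convert to polar: |V_total| = 273.8 V, ∠V_total = -65.5°.

V_total = 273.8∠-65.5° V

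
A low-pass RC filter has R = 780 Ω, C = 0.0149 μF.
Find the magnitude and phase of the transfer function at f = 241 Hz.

Step 1 — Angular frequency: ω = 2π·241 = 1514 rad/s.
Step 2 — Transfer function: H(jω) = 1/(1 + jωRC).
Step 3 — Denominator: 1 + jωRC = 1 + j·1514·780·1.49e-08 = 1 + j0.0176.
Step 4 — H = 0.9997 - j0.01759.
Step 5 — Magnitude: |H| = 0.9998 (-0.0 dB); phase: φ = -1.0°.

|H| = 0.9998 (-0.0 dB), φ = -1.0°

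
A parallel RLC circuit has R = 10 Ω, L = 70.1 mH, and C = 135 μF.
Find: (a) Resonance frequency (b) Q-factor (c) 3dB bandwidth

Step 1 — Resonance: ω₀ = 1/√(LC) = 1/√(0.0701·0.000135) = 325.1 rad/s.
Step 2 — f₀ = ω₀/(2π) = 51.74 Hz.
Step 3 — Parallel Q: Q = R/(ω₀L) = 10/(325.1·0.0701) = 0.4388.
Step 4 — Bandwidth: Δω = ω₀/Q = 740.7 rad/s; BW = Δω/(2π) = 117.9 Hz.

(a) f₀ = 51.74 Hz  (b) Q = 0.4388  (c) BW = 117.9 Hz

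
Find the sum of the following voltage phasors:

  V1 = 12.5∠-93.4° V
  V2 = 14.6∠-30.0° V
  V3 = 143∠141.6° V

Step 1 — Convert each phasor to rectangular form:
  V1 = 12.5·(cos(-93.4°) + j·sin(-93.4°)) = -0.7413 - j12.48 V
  V2 = 14.6·(cos(-30.0°) + j·sin(-30.0°)) = 12.64 - j7.3 V
  V3 = 143·(cos(141.6°) + j·sin(141.6°)) = -112.1 + j88.82 V
Step 2 — Sum components: V_total = -100.2 + j69.05 V.
Step 3 — Convert to polar: |V_total| = 121.7 V, ∠V_total = 145.4°.

V_total = 121.7∠145.4° V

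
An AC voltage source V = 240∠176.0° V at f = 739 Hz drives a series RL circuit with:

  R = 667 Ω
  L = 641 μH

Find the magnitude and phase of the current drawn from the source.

Step 1 — Angular frequency: ω = 2π·f = 2π·739 = 4643 rad/s.
Step 2 — Component impedances:
  R: Z = R = 667 Ω
  L: Z = jωL = j·4643·0.000641 = 0 + j2.976 Ω
Step 3 — Series combination: Z_total = R + L = 667 + j2.976 Ω = 667∠0.3° Ω.
Step 4 — Source phasor: V = 240∠176.0° V = -239.4 + j16.74 V.
Step 5 — Ohm's law: I = V / Z_total = (-239.4 + j16.74) / (667 + j2.976) = -0.3588 + j0.0267 A.
Step 6 — Convert to polar: |I| = 0.3598 A, ∠I = 175.7°.

I = 0.3598∠175.7° A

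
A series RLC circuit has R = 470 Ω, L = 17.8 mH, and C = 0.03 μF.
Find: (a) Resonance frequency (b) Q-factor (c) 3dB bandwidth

Step 1 — Resonance: ω₀ = 1/√(LC) = 1/√(0.0178·3e-08) = 4.327e+04 rad/s.
Step 2 — f₀ = ω₀/(2π) = 6887 Hz.
Step 3 — Series Q: Q = ω₀L/R = 4.327e+04·0.0178/470 = 1.639.
Step 4 — Bandwidth: Δω = ω₀/Q = 2.64e+04 rad/s; BW = Δω/(2π) = 4202 Hz.

(a) f₀ = 6887 Hz  (b) Q = 1.639  (c) BW = 4202 Hz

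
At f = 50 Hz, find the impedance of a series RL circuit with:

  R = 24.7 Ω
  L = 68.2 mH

Step 1 — Angular frequency: ω = 2π·f = 2π·50 = 314.2 rad/s.
Step 2 — Component impedances:
  R: Z = R = 24.7 Ω
  L: Z = jωL = j·314.2·0.0682 = 0 + j21.43 Ω
Step 3 — Series combination: Z_total = R + L = 24.7 + j21.43 Ω = 32.7∠40.9° Ω.

Z = 24.7 + j21.43 Ω = 32.7∠40.9° Ω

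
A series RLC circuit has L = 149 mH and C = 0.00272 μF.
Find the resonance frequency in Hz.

Step 1 — Resonance condition Im(Z)=0 gives ω₀ = 1/√(LC).
Step 2 — ω₀ = 1/√(0.149·2.72e-09) = 4.967e+04 rad/s.
Step 3 — f₀ = ω₀/(2π) = 7906 Hz.

f₀ = 7906 Hz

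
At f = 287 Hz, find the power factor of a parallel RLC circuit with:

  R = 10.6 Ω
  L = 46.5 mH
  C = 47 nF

Step 1 — Angular frequency: ω = 2π·f = 2π·287 = 1803 rad/s.
Step 2 — Component impedances:
  R: Z = R = 10.6 Ω
  L: Z = jωL = j·1803·0.0465 = 0 + j83.85 Ω
  C: Z = 1/(jωC) = -j/(ω·C) = 0 - j1.18e+04 Ω
Step 3 — Parallel combination: 1/Z_total = 1/R + 1/L + 1/C; Z_total = 10.44 + j1.31 Ω = 10.52∠7.2° Ω.
Step 4 — Power factor: PF = cos(φ) = Re(Z)/|Z| = 10.4356/10.5175 = 0.9922.
Step 5 — Type: Im(Z) = 1.31 ⇒ lagging (phase φ = 7.2°).

PF = 0.9922 (lagging, φ = 7.2°)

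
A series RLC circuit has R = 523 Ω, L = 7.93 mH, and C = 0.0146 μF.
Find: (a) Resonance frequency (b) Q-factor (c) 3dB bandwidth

Step 1 — Resonance condition Im(Z)=0 gives ω₀ = 1/√(LC).
Step 2 — ω₀ = 1/√(0.00793·1.46e-08) = 9.294e+04 rad/s.
Step 3 — f₀ = ω₀/(2π) = 1.479e+04 Hz.
Step 4 — Series Q: Q = ω₀L/R = 9.294e+04·0.00793/523 = 1.409.
Step 5 — 3dB bandwidth: Δω = ω₀/Q = 6.595e+04 rad/s; BW = Δω/(2π) = 1.05e+04 Hz.

(a) f₀ = 1.479e+04 Hz  (b) Q = 1.409  (c) BW = 1.05e+04 Hz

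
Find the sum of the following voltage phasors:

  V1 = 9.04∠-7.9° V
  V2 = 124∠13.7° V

Step 1 — Convert each phasor to rectangular form:
  V1 = 9.04·(cos(-7.9°) + j·sin(-7.9°)) = 8.954 - j1.242 V
  V2 = 124·(cos(13.7°) + j·sin(13.7°)) = 120.5 + j29.37 V
Step 2 — Sum components: V_total = 129.4 + j28.13 V.
Step 3 — Convert to polar: |V_total| = 132.4 V, ∠V_total = 12.3°.

V_total = 132.4∠12.3° V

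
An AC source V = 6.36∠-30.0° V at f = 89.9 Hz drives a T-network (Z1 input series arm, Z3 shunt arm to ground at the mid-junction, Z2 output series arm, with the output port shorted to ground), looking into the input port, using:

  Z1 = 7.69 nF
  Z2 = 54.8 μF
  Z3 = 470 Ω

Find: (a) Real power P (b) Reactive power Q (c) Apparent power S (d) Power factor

Step 1 — Angular frequency: ω = 2π·f = 2π·89.9 = 564.9 rad/s.
Step 2 — Component impedances:
  Z1: Z = 1/(jωC) = -j/(ω·C) = 0 - j2.302e+05 Ω
  Z2: Z = 1/(jωC) = -j/(ω·C) = 0 - j32.31 Ω
  Z3: Z = R = 470 Ω
Step 3 — With the output port shorted to ground, the output series arm Z2 runs from the junction to ground; the shunt arm Z3 also runs from the junction to ground. They appear in parallel: Z3 || Z2 = 2.21 - j32.15 Ω.
Step 4 — Series with input arm Z1: Z_in = Z1 + (Z3 || Z2) = 2.21 - j2.302e+05 Ω = 2.302e+05∠-90.0° Ω.
Step 5 — Source phasor: V = 6.36∠-30.0° V = 5.508 - j3.18 V.
Step 6 — Current: I = V / Z = 1.381e-05 + j2.392e-05 A = 2.762e-05∠60.0° A.
Step 7 — Complex power: S = V·I* = 1.686e-09 - j0.0001757 VA.
Step 8 — Real power: P = Re(S) = 1.686e-09 W.
Step 9 — Reactive power: Q = Im(S) = -0.0001757 VAR.
Step 10 — Apparent power: |S| = 0.0001757 VA.
Step 11 — Power factor: PF = P/|S| = 9.599e-06 (leading).

(a) P = 1.686e-09 W  (b) Q = -0.0001757 VAR  (c) S = 0.0001757 VA  (d) PF = 9.599e-06 (leading)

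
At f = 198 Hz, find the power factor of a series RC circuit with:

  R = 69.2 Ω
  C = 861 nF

Step 1 — Angular frequency: ω = 2π·f = 2π·198 = 1244 rad/s.
Step 2 — Component impedances:
  R: Z = R = 69.2 Ω
  C: Z = 1/(jωC) = -j/(ω·C) = 0 - j933.6 Ω
Step 3 — Series combination: Z_total = R + C = 69.2 - j933.6 Ω = 936.1∠-85.8° Ω.
Step 4 — Power factor: PF = cos(φ) = Re(Z)/|Z| = 69.2/936.1 = 0.07392.
Step 5 — Type: Im(Z) = -933.6 ⇒ leading (phase φ = -85.8°).

PF = 0.07392 (leading, φ = -85.8°)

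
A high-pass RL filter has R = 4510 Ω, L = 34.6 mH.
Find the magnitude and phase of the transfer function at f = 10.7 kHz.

Step 1 — Angular frequency: ω = 2π·1.07e+04 = 6.723e+04 rad/s.
Step 2 — Transfer function: H(jω) = jωL/(R + jωL).
Step 3 — Numerator jωL = j·2326; denominator R + jωL = 4510 + j2326.
Step 4 — H = 0.2101 + j0.4074.
Step 5 — Magnitude: |H| = 0.4584 (-6.8 dB); phase: φ = 62.7°.

|H| = 0.4584 (-6.8 dB), φ = 62.7°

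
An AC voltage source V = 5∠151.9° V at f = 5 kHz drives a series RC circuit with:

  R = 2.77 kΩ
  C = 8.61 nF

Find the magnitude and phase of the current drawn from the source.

Step 1 — Angular frequency: ω = 2π·f = 2π·5000 = 3.142e+04 rad/s.
Step 2 — Component impedances:
  R: Z = R = 2770 Ω
  C: Z = 1/(jωC) = -j/(ω·C) = 0 - j3697 Ω
Step 3 — Series combination: Z_total = R + C = 2770 - j3697 Ω = 4620∠-53.2° Ω.
Step 4 — Source phasor: V = 5∠151.9° V = -4.411 + j2.355 V.
Step 5 — Ohm's law: I = V / Z_total = (-4.411 + j2.355) / (2770 - j3697) = -0.0009805 - j0.0004584 A.
Step 6 — Convert to polar: |I| = 0.001082 A, ∠I = -154.9°.

I = 0.001082∠-154.9° A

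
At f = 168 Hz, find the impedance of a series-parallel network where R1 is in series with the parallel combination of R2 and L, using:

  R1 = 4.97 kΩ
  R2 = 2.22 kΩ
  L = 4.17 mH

Step 1 — Angular frequency: ω = 2π·f = 2π·168 = 1056 rad/s.
Step 2 — Component impedances:
  R1: Z = R = 4970 Ω
  R2: Z = R = 2220 Ω
  L: Z = jωL = j·1056·0.00417 = 0 + j4.402 Ω
Step 3 — Parallel branch: R2 || L = 1/(1/R2 + 1/L) = 0.008728 + j4.402 Ω.
Step 4 — Series with R1: Z_total = R1 + (R2 || L) = 4970 + j4.402 Ω = 4970∠0.1° Ω.

Z = 4970 + j4.402 Ω = 4970∠0.1° Ω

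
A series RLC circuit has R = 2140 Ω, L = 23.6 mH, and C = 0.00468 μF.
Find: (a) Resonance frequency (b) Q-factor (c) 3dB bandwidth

Step 1 — Resonance condition Im(Z)=0 gives ω₀ = 1/√(LC).
Step 2 — ω₀ = 1/√(0.0236·4.68e-09) = 9.515e+04 rad/s.
Step 3 — f₀ = ω₀/(2π) = 1.514e+04 Hz.
Step 4 — Series Q: Q = ω₀L/R = 9.515e+04·0.0236/2140 = 1.049.
Step 5 — 3dB bandwidth: Δω = ω₀/Q = 9.068e+04 rad/s; BW = Δω/(2π) = 1.443e+04 Hz.

(a) f₀ = 1.514e+04 Hz  (b) Q = 1.049  (c) BW = 1.443e+04 Hz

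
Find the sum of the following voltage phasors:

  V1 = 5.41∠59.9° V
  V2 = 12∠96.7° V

Step 1 — Convert each phasor to rectangular form:
  V1 = 5.41·(cos(59.9°) + j·sin(59.9°)) = 2.713 + j4.68 V
  V2 = 12·(cos(96.7°) + j·sin(96.7°)) = -1.4 + j11.92 V
Step 2 — Sum components: V_total = 1.313 + j16.6 V.
Step 3 — Convert to polar: |V_total| = 16.65 V, ∠V_total = 85.5°.

V_total = 16.65∠85.5° V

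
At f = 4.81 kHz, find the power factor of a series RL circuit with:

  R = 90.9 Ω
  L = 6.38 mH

Step 1 — Angular frequency: ω = 2π·f = 2π·4810 = 3.022e+04 rad/s.
Step 2 — Component impedances:
  R: Z = R = 90.9 Ω
  L: Z = jωL = j·3.022e+04·0.00638 = 0 + j192.8 Ω
Step 3 — Series combination: Z_total = R + L = 90.9 + j192.8 Ω = 213.2∠64.8° Ω.
Step 4 — Power factor: PF = cos(φ) = Re(Z)/|Z| = 90.9/213.2 = 0.4264.
Step 5 — Type: Im(Z) = 192.8 ⇒ lagging (phase φ = 64.8°).

PF = 0.4264 (lagging, φ = 64.8°)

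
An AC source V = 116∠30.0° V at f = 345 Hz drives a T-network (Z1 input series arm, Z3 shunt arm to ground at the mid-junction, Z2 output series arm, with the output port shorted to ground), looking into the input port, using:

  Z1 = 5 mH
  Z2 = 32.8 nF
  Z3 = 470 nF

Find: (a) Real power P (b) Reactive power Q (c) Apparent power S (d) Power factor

Step 1 — Angular frequency: ω = 2π·f = 2π·345 = 2168 rad/s.
Step 2 — Component impedances:
  Z1: Z = jωL = j·2168·0.005 = 0 + j10.84 Ω
  Z2: Z = 1/(jωC) = -j/(ω·C) = 0 - j1.406e+04 Ω
  Z3: Z = 1/(jωC) = -j/(ω·C) = 0 - j981.5 Ω
Step 3 — With the output port shorted to ground, the output series arm Z2 runs from the junction to ground; the shunt arm Z3 also runs from the junction to ground. They appear in parallel: Z3 || Z2 = 0 - j917.5 Ω.
Step 4 — Series with input arm Z1: Z_in = Z1 + (Z3 || Z2) = 0 - j906.7 Ω = 906.7∠-90.0° Ω.
Step 5 — Source phasor: V = 116∠30.0° V = 100.5 + j58 V.
Step 6 — Current: I = V / Z = -0.06397 + j0.1108 A = 0.1279∠120.0° A.
Step 7 — Complex power: S = V·I* = 0 - j14.84 VA.
Step 8 — Real power: P = Re(S) = 0 W.
Step 9 — Reactive power: Q = Im(S) = -14.84 VAR.
Step 10 — Apparent power: |S| = 14.84 VA.
Step 11 — Power factor: PF = P/|S| = 0 (leading).

(a) P = 0 W  (b) Q = -14.84 VAR  (c) S = 14.84 VA  (d) PF = 0 (leading)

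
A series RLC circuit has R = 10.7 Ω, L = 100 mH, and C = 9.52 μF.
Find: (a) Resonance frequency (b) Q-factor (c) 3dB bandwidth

Step 1 — Resonance: ω₀ = 1/√(LC) = 1/√(0.1·9.52e-06) = 1025 rad/s.
Step 2 — f₀ = ω₀/(2π) = 163.1 Hz.
Step 3 — Series Q: Q = ω₀L/R = 1025·0.1/10.7 = 9.579.
Step 4 — Bandwidth: Δω = ω₀/Q = 107 rad/s; BW = Δω/(2π) = 17.03 Hz.

(a) f₀ = 163.1 Hz  (b) Q = 9.579  (c) BW = 17.03 Hz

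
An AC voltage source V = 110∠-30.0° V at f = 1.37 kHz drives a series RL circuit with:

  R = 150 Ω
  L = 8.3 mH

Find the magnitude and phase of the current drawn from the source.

Step 1 — Angular frequency: ω = 2π·f = 2π·1370 = 8608 rad/s.
Step 2 — Component impedances:
  R: Z = R = 150 Ω
  L: Z = jωL = j·8608·0.0083 = 0 + j71.45 Ω
Step 3 — Series combination: Z_total = R + L = 150 + j71.45 Ω = 166.1∠25.5° Ω.
Step 4 — Source phasor: V = 110∠-30.0° V = 95.26 - j55 V.
Step 5 — Ohm's law: I = V / Z_total = (95.26 - j55) / (150 + j71.45) = 0.3753 - j0.5454 A.
Step 6 — Convert to polar: |I| = 0.6621 A, ∠I = -55.5°.

I = 0.6621∠-55.5° A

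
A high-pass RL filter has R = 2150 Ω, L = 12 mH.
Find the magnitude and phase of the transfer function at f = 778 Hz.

Step 1 — Angular frequency: ω = 2π·778 = 4888 rad/s.
Step 2 — Transfer function: H(jω) = jωL/(R + jωL).
Step 3 — Numerator jωL = j·58.66; denominator R + jωL = 2150 + j58.66.
Step 4 — H = 0.0007438 + j0.02726.
Step 5 — Magnitude: |H| = 0.02727 (-31.3 dB); phase: φ = 88.4°.

|H| = 0.02727 (-31.3 dB), φ = 88.4°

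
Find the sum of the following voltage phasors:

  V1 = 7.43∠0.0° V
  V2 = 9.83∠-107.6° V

Step 1 — Convert each phasor to rectangular form:
  V1 = 7.43·(cos(0.0°) + j·sin(0.0°)) = 7.43 V
  V2 = 9.83·(cos(-107.6°) + j·sin(-107.6°)) = -2.972 - j9.37 V
Step 2 — Sum components: V_total = 4.458 - j9.37 V.
Step 3 — Convert to polar: |V_total| = 10.38 V, ∠V_total = -64.6°.

V_total = 10.38∠-64.6° V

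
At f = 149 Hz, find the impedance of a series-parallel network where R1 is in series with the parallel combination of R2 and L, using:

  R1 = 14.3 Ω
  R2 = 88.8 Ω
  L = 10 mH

Step 1 — Angular frequency: ω = 2π·f = 2π·149 = 936.2 rad/s.
Step 2 — Component impedances:
  R1: Z = R = 14.3 Ω
  R2: Z = R = 88.8 Ω
  L: Z = jωL = j·936.2·0.01 = 0 + j9.362 Ω
Step 3 — Parallel branch: R2 || L = 1/(1/R2 + 1/L) = 0.9762 + j9.259 Ω.
Step 4 — Series with R1: Z_total = R1 + (R2 || L) = 15.28 + j9.259 Ω = 17.86∠31.2° Ω.

Z = 15.28 + j9.259 Ω = 17.86∠31.2° Ω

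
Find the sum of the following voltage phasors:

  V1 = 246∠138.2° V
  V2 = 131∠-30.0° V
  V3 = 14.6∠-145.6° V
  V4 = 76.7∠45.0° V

Step 1 — Convert each phasor to rectangular form:
  V1 = 246·(cos(138.2°) + j·sin(138.2°)) = -183.4 + j164 V
  V2 = 131·(cos(-30.0°) + j·sin(-30.0°)) = 113.4 - j65.5 V
  V3 = 14.6·(cos(-145.6°) + j·sin(-145.6°)) = -12.05 - j8.249 V
  V4 = 76.7·(cos(45.0°) + j·sin(45.0°)) = 54.24 + j54.24 V
Step 2 — Sum components: V_total = -27.75 + j144.5 V.
Step 3 — Convert to polar: |V_total| = 147.1 V, ∠V_total = 100.9°.

V_total = 147.1∠100.9° V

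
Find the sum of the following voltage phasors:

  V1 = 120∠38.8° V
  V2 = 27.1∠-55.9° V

Step 1 — Convert each phasor to rectangular form:
  V1 = 120·(cos(38.8°) + j·sin(38.8°)) = 93.52 + j75.19 V
  V2 = 27.1·(cos(-55.9°) + j·sin(-55.9°)) = 15.19 - j22.44 V
Step 2 — Sum components: V_total = 108.7 + j52.75 V.
Step 3 — Convert to polar: |V_total| = 120.8 V, ∠V_total = 25.9°.

V_total = 120.8∠25.9° V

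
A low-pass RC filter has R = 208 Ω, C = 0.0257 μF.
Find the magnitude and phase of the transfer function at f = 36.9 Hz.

Step 1 — Angular frequency: ω = 2π·36.9 = 231.8 rad/s.
Step 2 — Transfer function: H(jω) = 1/(1 + jωRC).
Step 3 — Denominator: 1 + jωRC = 1 + j·231.8·208·2.57e-08 = 1 + j0.001239.
Step 4 — H = 1 - j0.001239.
Step 5 — Magnitude: |H| = 1 (-0.0 dB); phase: φ = -0.1°.

|H| = 1 (-0.0 dB), φ = -0.1°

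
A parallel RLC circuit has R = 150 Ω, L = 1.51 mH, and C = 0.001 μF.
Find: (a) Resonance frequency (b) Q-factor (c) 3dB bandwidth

Step 1 — Resonance: ω₀ = 1/√(LC) = 1/√(0.00151·1e-09) = 8.138e+05 rad/s.
Step 2 — f₀ = ω₀/(2π) = 1.295e+05 Hz.
Step 3 — Parallel Q: Q = R/(ω₀L) = 150/(8.138e+05·0.00151) = 0.1221.
Step 4 — Bandwidth: Δω = ω₀/Q = 6.667e+06 rad/s; BW = Δω/(2π) = 1.061e+06 Hz.

(a) f₀ = 1.295e+05 Hz  (b) Q = 0.1221  (c) BW = 1.061e+06 Hz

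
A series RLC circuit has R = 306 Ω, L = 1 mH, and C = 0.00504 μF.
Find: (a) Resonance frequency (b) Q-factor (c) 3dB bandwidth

Step 1 — Resonance: ω₀ = 1/√(LC) = 1/√(0.001·5.04e-09) = 4.454e+05 rad/s.
Step 2 — f₀ = ω₀/(2π) = 7.089e+04 Hz.
Step 3 — Series Q: Q = ω₀L/R = 4.454e+05·0.001/306 = 1.456.
Step 4 — Bandwidth: Δω = ω₀/Q = 3.06e+05 rad/s; BW = Δω/(2π) = 4.87e+04 Hz.

(a) f₀ = 7.089e+04 Hz  (b) Q = 1.456  (c) BW = 4.87e+04 Hz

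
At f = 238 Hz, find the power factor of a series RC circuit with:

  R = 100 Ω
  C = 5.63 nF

Step 1 — Angular frequency: ω = 2π·f = 2π·238 = 1495 rad/s.
Step 2 — Component impedances:
  R: Z = R = 100 Ω
  C: Z = 1/(jωC) = -j/(ω·C) = 0 - j1.188e+05 Ω
Step 3 — Series combination: Z_total = R + C = 100 - j1.188e+05 Ω = 1.188e+05∠-90.0° Ω.
Step 4 — Power factor: PF = cos(φ) = Re(Z)/|Z| = 100/1.1878e+05 = 0.0008419.
Step 5 — Type: Im(Z) = -1.188e+05 ⇒ leading (phase φ = -90.0°).

PF = 0.0008419 (leading, φ = -90.0°)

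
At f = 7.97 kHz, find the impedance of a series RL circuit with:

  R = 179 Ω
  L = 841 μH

Step 1 — Angular frequency: ω = 2π·f = 2π·7970 = 5.008e+04 rad/s.
Step 2 — Component impedances:
  R: Z = R = 179 Ω
  L: Z = jωL = j·5.008e+04·0.000841 = 0 + j42.11 Ω
Step 3 — Series combination: Z_total = R + L = 179 + j42.11 Ω = 183.9∠13.2° Ω.

Z = 179 + j42.11 Ω = 183.9∠13.2° Ω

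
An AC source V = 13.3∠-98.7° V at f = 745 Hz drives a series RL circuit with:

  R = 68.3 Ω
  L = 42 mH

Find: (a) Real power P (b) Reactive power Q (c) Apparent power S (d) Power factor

Step 1 — Angular frequency: ω = 2π·f = 2π·745 = 4681 rad/s.
Step 2 — Component impedances:
  R: Z = R = 68.3 Ω
  L: Z = jωL = j·4681·0.042 = 0 + j196.6 Ω
Step 3 — Series combination: Z_total = R + L = 68.3 + j196.6 Ω = 208.1∠70.8° Ω.
Step 4 — Source phasor: V = 13.3∠-98.7° V = -2.012 - j13.15 V.
Step 5 — Current: I = V / Z = -0.06284 - j0.0116 A = 0.0639∠-169.5° A.
Step 6 — Complex power: S = V·I* = 0.2789 + j0.8028 VA.
Step 7 — Real power: P = Re(S) = 0.2789 W.
Step 8 — Reactive power: Q = Im(S) = 0.8028 VAR.
Step 9 — Apparent power: |S| = 0.8499 VA.
Step 10 — Power factor: PF = P/|S| = 0.3282 (lagging).

(a) P = 0.2789 W  (b) Q = 0.8028 VAR  (c) S = 0.8499 VA  (d) PF = 0.3282 (lagging)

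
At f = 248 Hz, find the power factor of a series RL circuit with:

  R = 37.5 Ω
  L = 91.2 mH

Step 1 — Angular frequency: ω = 2π·f = 2π·248 = 1558 rad/s.
Step 2 — Component impedances:
  R: Z = R = 37.5 Ω
  L: Z = jωL = j·1558·0.0912 = 0 + j142.1 Ω
Step 3 — Series combination: Z_total = R + L = 37.5 + j142.1 Ω = 147∠75.2° Ω.
Step 4 — Power factor: PF = cos(φ) = Re(Z)/|Z| = 37.5/147 = 0.2551.
Step 5 — Type: Im(Z) = 142.1 ⇒ lagging (phase φ = 75.2°).

PF = 0.2551 (lagging, φ = 75.2°)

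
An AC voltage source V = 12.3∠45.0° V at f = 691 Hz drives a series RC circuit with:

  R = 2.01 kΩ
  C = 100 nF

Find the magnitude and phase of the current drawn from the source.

Step 1 — Angular frequency: ω = 2π·f = 2π·691 = 4342 rad/s.
Step 2 — Component impedances:
  R: Z = R = 2010 Ω
  C: Z = 1/(jωC) = -j/(ω·C) = 0 - j2303 Ω
Step 3 — Series combination: Z_total = R + C = 2010 - j2303 Ω = 3057∠-48.9° Ω.
Step 4 — Source phasor: V = 12.3∠45.0° V = 8.697 + j8.697 V.
Step 5 — Ohm's law: I = V / Z_total = (8.697 + j8.697) / (2010 - j2303) = -0.0002729 + j0.004014 A.
Step 6 — Convert to polar: |I| = 0.004024 A, ∠I = 93.9°.

I = 0.004024∠93.9° A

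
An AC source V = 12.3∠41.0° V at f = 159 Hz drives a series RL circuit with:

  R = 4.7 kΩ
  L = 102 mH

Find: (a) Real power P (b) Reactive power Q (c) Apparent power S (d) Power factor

Step 1 — Angular frequency: ω = 2π·f = 2π·159 = 999 rad/s.
Step 2 — Component impedances:
  R: Z = R = 4700 Ω
  L: Z = jωL = j·999·0.102 = 0 + j101.9 Ω
Step 3 — Series combination: Z_total = R + L = 4700 + j101.9 Ω = 4701∠1.2° Ω.
Step 4 — Source phasor: V = 12.3∠41.0° V = 9.283 + j8.07 V.
Step 5 — Current: I = V / Z = 0.002011 + j0.001673 A = 0.002616∠39.8° A.
Step 6 — Complex power: S = V·I* = 0.03217 + j0.0006976 VA.
Step 7 — Real power: P = Re(S) = 0.03217 W.
Step 8 — Reactive power: Q = Im(S) = 0.0006976 VAR.
Step 9 — Apparent power: |S| = 0.03218 VA.
Step 10 — Power factor: PF = P/|S| = 0.9998 (lagging).

(a) P = 0.03217 W  (b) Q = 0.0006976 VAR  (c) S = 0.03218 VA  (d) PF = 0.9998 (lagging)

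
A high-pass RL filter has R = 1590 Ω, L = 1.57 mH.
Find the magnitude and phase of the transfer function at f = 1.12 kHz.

Step 1 — Angular frequency: ω = 2π·1120 = 7037 rad/s.
Step 2 — Transfer function: H(jω) = jωL/(R + jωL).
Step 3 — Numerator jωL = j·11.05; denominator R + jωL = 1590 + j11.05.
Step 4 — H = 4.828e-05 + j0.006948.
Step 5 — Magnitude: |H| = 0.006948 (-43.2 dB); phase: φ = 89.6°.

|H| = 0.006948 (-43.2 dB), φ = 89.6°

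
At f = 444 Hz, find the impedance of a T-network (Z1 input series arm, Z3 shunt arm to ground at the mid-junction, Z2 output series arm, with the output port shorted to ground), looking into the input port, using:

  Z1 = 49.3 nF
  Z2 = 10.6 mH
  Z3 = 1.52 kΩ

Step 1 — Angular frequency: ω = 2π·f = 2π·444 = 2790 rad/s.
Step 2 — Component impedances:
  Z1: Z = 1/(jωC) = -j/(ω·C) = 0 - j7271 Ω
  Z2: Z = jωL = j·2790·0.0106 = 0 + j29.57 Ω
  Z3: Z = R = 1520 Ω
Step 3 — With the output port shorted to ground, the output series arm Z2 runs from the junction to ground; the shunt arm Z3 also runs from the junction to ground. They appear in parallel: Z3 || Z2 = 0.5751 + j29.56 Ω.
Step 4 — Series with input arm Z1: Z_in = Z1 + (Z3 || Z2) = 0.5751 - j7241 Ω = 7241∠-90.0° Ω.

Z = 0.5751 - j7241 Ω = 7241∠-90.0° Ω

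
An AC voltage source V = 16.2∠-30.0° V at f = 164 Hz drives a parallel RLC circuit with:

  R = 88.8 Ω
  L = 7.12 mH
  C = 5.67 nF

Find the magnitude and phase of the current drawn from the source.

Step 1 — Angular frequency: ω = 2π·f = 2π·164 = 1030 rad/s.
Step 2 — Component impedances:
  R: Z = R = 88.8 Ω
  L: Z = jωL = j·1030·0.00712 = 0 + j7.337 Ω
  C: Z = 1/(jωC) = -j/(ω·C) = 0 - j1.712e+05 Ω
Step 3 — Parallel combination: 1/Z_total = 1/R + 1/L + 1/C; Z_total = 0.6021 + j7.287 Ω = 7.312∠85.3° Ω.
Step 4 — Source phasor: V = 16.2∠-30.0° V = 14.03 - j8.1 V.
Step 5 — Ohm's law: I = V / Z_total = (14.03 - j8.1) / (0.6021 + j7.287) = -0.946 - j2.003 A.
Step 6 — Convert to polar: |I| = 2.215 A, ∠I = -115.3°.

I = 2.215∠-115.3° A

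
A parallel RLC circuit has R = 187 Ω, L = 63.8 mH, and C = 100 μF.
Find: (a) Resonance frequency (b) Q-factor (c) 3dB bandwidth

Step 1 — Resonance: ω₀ = 1/√(LC) = 1/√(0.0638·0.0001) = 395.9 rad/s.
Step 2 — f₀ = ω₀/(2π) = 63.01 Hz.
Step 3 — Parallel Q: Q = R/(ω₀L) = 187/(395.9·0.0638) = 7.403.
Step 4 — Bandwidth: Δω = ω₀/Q = 53.48 rad/s; BW = Δω/(2π) = 8.511 Hz.

(a) f₀ = 63.01 Hz  (b) Q = 7.403  (c) BW = 8.511 Hz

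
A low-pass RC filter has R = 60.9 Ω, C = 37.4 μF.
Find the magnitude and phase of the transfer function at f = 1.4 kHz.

Step 1 — Angular frequency: ω = 2π·1400 = 8796 rad/s.
Step 2 — Transfer function: H(jω) = 1/(1 + jωRC).
Step 3 — Denominator: 1 + jωRC = 1 + j·8796·60.9·3.74e-05 = 1 + j20.04.
Step 4 — H = 0.002485 - j0.04979.
Step 5 — Magnitude: |H| = 0.04985 (-26.0 dB); phase: φ = -87.1°.

|H| = 0.04985 (-26.0 dB), φ = -87.1°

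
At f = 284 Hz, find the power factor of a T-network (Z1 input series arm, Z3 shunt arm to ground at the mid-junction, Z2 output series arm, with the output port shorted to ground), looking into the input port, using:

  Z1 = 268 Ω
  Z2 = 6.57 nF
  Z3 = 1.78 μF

Step 1 — Angular frequency: ω = 2π·f = 2π·284 = 1784 rad/s.
Step 2 — Component impedances:
  Z1: Z = R = 268 Ω
  Z2: Z = 1/(jωC) = -j/(ω·C) = 0 - j8.53e+04 Ω
  Z3: Z = 1/(jωC) = -j/(ω·C) = 0 - j314.8 Ω
Step 3 — With the output port shorted to ground, the output series arm Z2 runs from the junction to ground; the shunt arm Z3 also runs from the junction to ground. They appear in parallel: Z3 || Z2 = 0 - j313.7 Ω.
Step 4 — Series with input arm Z1: Z_in = Z1 + (Z3 || Z2) = 268 - j313.7 Ω = 412.6∠-49.5° Ω.
Step 5 — Power factor: PF = cos(φ) = Re(Z)/|Z| = 268/412.57 = 0.6496.
Step 6 — Type: Im(Z) = -313.7 ⇒ leading (phase φ = -49.5°).

PF = 0.6496 (leading, φ = -49.5°)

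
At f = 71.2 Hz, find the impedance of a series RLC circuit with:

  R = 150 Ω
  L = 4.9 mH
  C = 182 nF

Step 1 — Angular frequency: ω = 2π·f = 2π·71.2 = 447.4 rad/s.
Step 2 — Component impedances:
  R: Z = R = 150 Ω
  L: Z = jωL = j·447.4·0.0049 = 0 + j2.192 Ω
  C: Z = 1/(jωC) = -j/(ω·C) = 0 - j1.228e+04 Ω
Step 3 — Series combination: Z_total = R + L + C = 150 - j1.228e+04 Ω = 1.228e+04∠-89.3° Ω.

Z = 150 - j1.228e+04 Ω = 1.228e+04∠-89.3° Ω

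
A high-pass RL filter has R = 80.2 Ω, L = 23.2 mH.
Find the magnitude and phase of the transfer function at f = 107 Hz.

Step 1 — Angular frequency: ω = 2π·107 = 672.3 rad/s.
Step 2 — Transfer function: H(jω) = jωL/(R + jωL).
Step 3 — Numerator jωL = j·15.6; denominator R + jωL = 80.2 + j15.6.
Step 4 — H = 0.03644 + j0.1874.
Step 5 — Magnitude: |H| = 0.1909 (-14.4 dB); phase: φ = 79.0°.

|H| = 0.1909 (-14.4 dB), φ = 79.0°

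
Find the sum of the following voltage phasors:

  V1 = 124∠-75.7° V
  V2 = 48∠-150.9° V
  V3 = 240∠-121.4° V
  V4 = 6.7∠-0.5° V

Step 1 — Convert each phasor to rectangular form:
  V1 = 124·(cos(-75.7°) + j·sin(-75.7°)) = 30.63 - j120.2 V
  V2 = 48·(cos(-150.9°) + j·sin(-150.9°)) = -41.94 - j23.34 V
  V3 = 240·(cos(-121.4°) + j·sin(-121.4°)) = -125 - j204.9 V
  V4 = 6.7·(cos(-0.5°) + j·sin(-0.5°)) = 6.7 - j0.05847 V
Step 2 — Sum components: V_total = -129.7 - j348.4 V.
Step 3 — Convert to polar: |V_total| = 371.8 V, ∠V_total = -110.4°.

V_total = 371.8∠-110.4° V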